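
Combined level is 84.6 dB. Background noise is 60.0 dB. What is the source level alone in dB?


Given values:
  L_total = 84.6 dB, L_bg = 60.0 dB
Formula: L_source = 10 * log10(10^(L_total/10) - 10^(L_bg/10))
Convert to linear:
  10^(84.6/10) = 288403150.3127
  10^(60.0/10) = 1000000.0
Difference: 288403150.3127 - 1000000.0 = 287403150.3127
L_source = 10 * log10(287403150.3127) = 84.58

84.58 dB


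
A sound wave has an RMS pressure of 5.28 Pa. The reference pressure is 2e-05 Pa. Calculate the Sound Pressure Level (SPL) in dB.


Given values:
  p = 5.28 Pa
  p_ref = 2e-05 Pa
Formula: SPL = 20 * log10(p / p_ref)
Compute ratio: p / p_ref = 5.28 / 2e-05 = 264000
Compute log10: log10(264000) = 5.421604
Multiply: SPL = 20 * 5.421604 = 108.43

108.43 dB


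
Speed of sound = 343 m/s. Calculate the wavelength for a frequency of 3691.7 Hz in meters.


Given values:
  c = 343 m/s, f = 3691.7 Hz
Formula: lambda = c / f
lambda = 343 / 3691.7
lambda = 0.0929

0.0929 m


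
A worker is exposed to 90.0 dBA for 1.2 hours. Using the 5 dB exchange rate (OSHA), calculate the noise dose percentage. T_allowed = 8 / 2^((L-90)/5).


Given values:
  L = 90.0 dBA, T = 1.2 hours
Formula: T_allowed = 8 / 2^((L - 90) / 5)
Compute exponent: (90.0 - 90) / 5 = 0.0
Compute 2^(0.0) = 1.0
T_allowed = 8 / 1.0 = 8.0 hours
Dose = (T / T_allowed) * 100
Dose = (1.2 / 8.0) * 100 = 15.0

15.0 %


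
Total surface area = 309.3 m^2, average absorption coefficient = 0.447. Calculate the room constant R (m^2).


Given values:
  S = 309.3 m^2, alpha = 0.447
Formula: R = S * alpha / (1 - alpha)
Numerator: 309.3 * 0.447 = 138.2571
Denominator: 1 - 0.447 = 0.553
R = 138.2571 / 0.553 = 250.01

250.01 m^2


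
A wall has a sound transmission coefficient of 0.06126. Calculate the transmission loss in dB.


Given values:
  tau = 0.06126
Formula: TL = 10 * log10(1 / tau)
Compute 1 / tau = 1 / 0.06126 = 16.3239
Compute log10(16.3239) = 1.212824
TL = 10 * 1.212824 = 12.13

12.13 dB


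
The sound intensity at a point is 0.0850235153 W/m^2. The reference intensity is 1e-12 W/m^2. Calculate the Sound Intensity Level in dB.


Given values:
  I = 0.0850235153 W/m^2
  I_ref = 1e-12 W/m^2
Formula: SIL = 10 * log10(I / I_ref)
Compute ratio: I / I_ref = 85023515300
Compute log10: log10(85023515300) = 10.929539
Multiply: SIL = 10 * 10.929539 = 109.3

109.3 dB


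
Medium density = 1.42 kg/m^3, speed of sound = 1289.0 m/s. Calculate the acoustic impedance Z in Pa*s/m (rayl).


Given values:
  rho = 1.42 kg/m^3
  c = 1289.0 m/s
Formula: Z = rho * c
Z = 1.42 * 1289.0
Z = 1830.38

1830.38 rayl


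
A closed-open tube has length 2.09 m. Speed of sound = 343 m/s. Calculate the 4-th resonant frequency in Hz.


Given values:
  Tube type: closed-open, L = 2.09 m, c = 343 m/s, n = 4
Formula: f_n = (2n - 1) * c / (4 * L)
Compute 2n - 1 = 2*4 - 1 = 7
Compute 4 * L = 4 * 2.09 = 8.36
f = 7 * 343 / 8.36
f = 287.2

287.2 Hz


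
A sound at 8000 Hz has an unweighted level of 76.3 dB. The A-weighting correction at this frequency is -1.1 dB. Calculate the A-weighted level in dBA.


Given values:
  SPL = 76.3 dB
  A-weighting at 8000 Hz = -1.1 dB
Formula: L_A = SPL + A_weight
L_A = 76.3 + (-1.1)
L_A = 75.2

75.2 dBA


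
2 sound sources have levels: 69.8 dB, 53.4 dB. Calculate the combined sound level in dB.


Formula: L_total = 10 * log10( sum(10^(Li/10)) )
  Source 1: 10^(69.8/10) = 9549925.8602
  Source 2: 10^(53.4/10) = 218776.1624
Sum of linear values = 9768702.0226
L_total = 10 * log10(9768702.0226) = 69.9

69.9 dB


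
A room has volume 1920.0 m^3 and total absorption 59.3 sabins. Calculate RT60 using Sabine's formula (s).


Given values:
  V = 1920.0 m^3
  A = 59.3 sabins
Formula: RT60 = 0.161 * V / A
Numerator: 0.161 * 1920.0 = 309.12
RT60 = 309.12 / 59.3 = 5.213

5.213 s


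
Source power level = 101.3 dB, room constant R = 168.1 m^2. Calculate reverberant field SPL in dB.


Given values:
  Lw = 101.3 dB, R = 168.1 m^2
Formula: SPL = Lw + 10 * log10(4 / R)
Compute 4 / R = 4 / 168.1 = 0.023795
Compute 10 * log10(0.023795) = -16.2351
SPL = 101.3 + (-16.2351) = 85.06

85.06 dB


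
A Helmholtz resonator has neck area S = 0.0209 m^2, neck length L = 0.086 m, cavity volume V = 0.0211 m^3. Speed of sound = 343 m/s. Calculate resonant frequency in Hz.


Given values:
  S = 0.0209 m^2, L = 0.086 m, V = 0.0211 m^3, c = 343 m/s
Formula: f = (c / (2*pi)) * sqrt(S / (V * L))
Compute V * L = 0.0211 * 0.086 = 0.0018146
Compute S / (V * L) = 0.0209 / 0.0018146 = 11.5177
Compute sqrt(11.5177) = 3.393774
Compute c / (2*pi) = 343 / 6.283185 = 54.590148
f = 54.590148 * 3.393774 = 185.27

185.27 Hz


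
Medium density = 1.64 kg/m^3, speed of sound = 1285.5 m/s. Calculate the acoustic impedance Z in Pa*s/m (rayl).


Given values:
  rho = 1.64 kg/m^3
  c = 1285.5 m/s
Formula: Z = rho * c
Z = 1.64 * 1285.5
Z = 2108.22

2108.22 rayl


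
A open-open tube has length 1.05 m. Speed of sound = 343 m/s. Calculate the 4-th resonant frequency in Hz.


Given values:
  Tube type: open-open, L = 1.05 m, c = 343 m/s, n = 4
Formula: f_n = n * c / (2 * L)
Compute 2 * L = 2 * 1.05 = 2.1
f = 4 * 343 / 2.1
f = 653.33

653.33 Hz


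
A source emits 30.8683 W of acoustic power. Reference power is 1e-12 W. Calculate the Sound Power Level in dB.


Given values:
  W = 30.8683 W
  W_ref = 1e-12 W
Formula: SWL = 10 * log10(W / W_ref)
Compute ratio: W / W_ref = 30868300000000
Compute log10: log10(30868300000000) = 13.489513
Multiply: SWL = 10 * 13.489513 = 134.9

134.9 dB


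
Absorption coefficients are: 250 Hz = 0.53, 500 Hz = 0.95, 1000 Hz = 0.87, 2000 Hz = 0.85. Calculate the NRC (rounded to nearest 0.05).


Given values:
  a_250 = 0.53, a_500 = 0.95
  a_1000 = 0.87, a_2000 = 0.85
Formula: NRC = (a250 + a500 + a1000 + a2000) / 4
Sum = 0.53 + 0.95 + 0.87 + 0.85 = 3.2
NRC = 3.2 / 4 = 0.8
Rounded to nearest 0.05: 0.8

0.8


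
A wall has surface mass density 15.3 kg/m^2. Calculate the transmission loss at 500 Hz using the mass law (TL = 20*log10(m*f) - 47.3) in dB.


Given values:
  m = 15.3 kg/m^2, f = 500 Hz
Formula: TL = 20 * log10(m * f) - 47.3
Compute m * f = 15.3 * 500 = 7650.0
Compute log10(7650.0) = 3.883661
Compute 20 * 3.883661 = 77.6732
TL = 77.6732 - 47.3 = 30.37

30.37 dB


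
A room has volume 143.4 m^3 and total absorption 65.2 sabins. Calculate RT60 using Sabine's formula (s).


Given values:
  V = 143.4 m^3
  A = 65.2 sabins
Formula: RT60 = 0.161 * V / A
Numerator: 0.161 * 143.4 = 23.0874
RT60 = 23.0874 / 65.2 = 0.354

0.354 s


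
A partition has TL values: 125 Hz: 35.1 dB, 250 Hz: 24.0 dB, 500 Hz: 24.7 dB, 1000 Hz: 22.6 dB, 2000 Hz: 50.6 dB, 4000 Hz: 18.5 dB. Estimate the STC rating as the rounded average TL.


Given TL values at each frequency:
  125 Hz: 35.1 dB
  250 Hz: 24.0 dB
  500 Hz: 24.7 dB
  1000 Hz: 22.6 dB
  2000 Hz: 50.6 dB
  4000 Hz: 18.5 dB
Formula: STC ~ round(average of TL values)
Sum = 35.1 + 24.0 + 24.7 + 22.6 + 50.6 + 18.5 = 175.5
Average = 175.5 / 6 = 29.25
Rounded: 29

29


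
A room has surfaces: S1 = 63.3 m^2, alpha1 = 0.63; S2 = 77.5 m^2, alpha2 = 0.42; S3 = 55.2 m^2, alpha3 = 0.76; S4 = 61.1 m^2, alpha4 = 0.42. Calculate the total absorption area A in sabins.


Given surfaces:
  Surface 1: 63.3 * 0.63 = 39.879
  Surface 2: 77.5 * 0.42 = 32.55
  Surface 3: 55.2 * 0.76 = 41.952
  Surface 4: 61.1 * 0.42 = 25.662
Formula: A = sum(Si * alpha_i)
A = 39.879 + 32.55 + 41.952 + 25.662
A = 140.04

140.04 sabins


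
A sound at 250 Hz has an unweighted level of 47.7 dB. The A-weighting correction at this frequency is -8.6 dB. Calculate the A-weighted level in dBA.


Given values:
  SPL = 47.7 dB
  A-weighting at 250 Hz = -8.6 dB
Formula: L_A = SPL + A_weight
L_A = 47.7 + (-8.6)
L_A = 39.1

39.1 dBA


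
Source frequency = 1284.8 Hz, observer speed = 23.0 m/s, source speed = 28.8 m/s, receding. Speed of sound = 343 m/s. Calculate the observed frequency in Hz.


Given values:
  f_s = 1284.8 Hz, v_o = 23.0 m/s, v_s = 28.8 m/s
  Direction: receding
Formula: f_o = f_s * (c - v_o) / (c + v_s)
Numerator: c - v_o = 343 - 23.0 = 320.0
Denominator: c + v_s = 343 + 28.8 = 371.8
f_o = 1284.8 * 320.0 / 371.8 = 1105.8

1105.8 Hz


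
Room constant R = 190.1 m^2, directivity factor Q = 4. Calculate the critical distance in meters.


Given values:
  R = 190.1 m^2, Q = 4
Formula: d_c = 0.141 * sqrt(Q * R)
Compute Q * R = 4 * 190.1 = 760.4
Compute sqrt(760.4) = 27.5754
d_c = 0.141 * 27.5754 = 3.888

3.888 m


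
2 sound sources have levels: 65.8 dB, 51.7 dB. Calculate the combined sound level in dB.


Formula: L_total = 10 * log10( sum(10^(Li/10)) )
  Source 1: 10^(65.8/10) = 3801893.9632
  Source 2: 10^(51.7/10) = 147910.8388
Sum of linear values = 3949804.802
L_total = 10 * log10(3949804.802) = 65.97

65.97 dB


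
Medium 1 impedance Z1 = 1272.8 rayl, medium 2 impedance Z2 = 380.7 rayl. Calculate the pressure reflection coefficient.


Given values:
  Z1 = 1272.8 rayl, Z2 = 380.7 rayl
Formula: R = (Z2 - Z1) / (Z2 + Z1)
Numerator: Z2 - Z1 = 380.7 - 1272.8 = -892.1
Denominator: Z2 + Z1 = 380.7 + 1272.8 = 1653.5
R = -892.1 / 1653.5 = -0.5395

-0.5395


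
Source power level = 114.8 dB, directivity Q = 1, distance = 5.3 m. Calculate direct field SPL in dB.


Given values:
  Lw = 114.8 dB, Q = 1, r = 5.3 m
Formula: SPL = Lw + 10 * log10(Q / (4 * pi * r^2))
Compute 4 * pi * r^2 = 4 * pi * 5.3^2 = 352.9894
Compute Q / denom = 1 / 352.9894 = 0.00283295
Compute 10 * log10(0.00283295) = -25.4776
SPL = 114.8 + (-25.4776) = 89.32

89.32 dB


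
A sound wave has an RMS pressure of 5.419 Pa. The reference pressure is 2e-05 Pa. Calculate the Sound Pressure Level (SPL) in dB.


Given values:
  p = 5.419 Pa
  p_ref = 2e-05 Pa
Formula: SPL = 20 * log10(p / p_ref)
Compute ratio: p / p_ref = 5.419 / 2e-05 = 270950
Compute log10: log10(270950) = 5.432889
Multiply: SPL = 20 * 5.432889 = 108.66

108.66 dB


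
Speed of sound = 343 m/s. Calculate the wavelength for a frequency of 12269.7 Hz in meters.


Given values:
  c = 343 m/s, f = 12269.7 Hz
Formula: lambda = c / f
lambda = 343 / 12269.7
lambda = 0.028

0.028 m


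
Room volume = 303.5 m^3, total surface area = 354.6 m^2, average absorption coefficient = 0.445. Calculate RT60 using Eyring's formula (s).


Given values:
  V = 303.5 m^3, S = 354.6 m^2, alpha = 0.445
Formula: RT60 = 0.161 * V / (-S * ln(1 - alpha))
Compute ln(1 - 0.445) = ln(0.555) = -0.588787
Denominator: -354.6 * -0.588787 = 208.7839
Numerator: 0.161 * 303.5 = 48.8635
RT60 = 48.8635 / 208.7839 = 0.234

0.234 s


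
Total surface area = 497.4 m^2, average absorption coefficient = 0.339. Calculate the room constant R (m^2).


Given values:
  S = 497.4 m^2, alpha = 0.339
Formula: R = S * alpha / (1 - alpha)
Numerator: 497.4 * 0.339 = 168.6186
Denominator: 1 - 0.339 = 0.661
R = 168.6186 / 0.661 = 255.1

255.1 m^2


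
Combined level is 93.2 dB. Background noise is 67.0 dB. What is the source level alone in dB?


Given values:
  L_total = 93.2 dB, L_bg = 67.0 dB
Formula: L_source = 10 * log10(10^(L_total/10) - 10^(L_bg/10))
Convert to linear:
  10^(93.2/10) = 2089296130.854
  10^(67.0/10) = 5011872.3363
Difference: 2089296130.854 - 5011872.3363 = 2084284258.5177
L_source = 10 * log10(2084284258.5177) = 93.19

93.19 dB


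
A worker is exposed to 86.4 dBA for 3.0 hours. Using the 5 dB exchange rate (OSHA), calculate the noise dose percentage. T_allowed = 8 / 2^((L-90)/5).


Given values:
  L = 86.4 dBA, T = 3.0 hours
Formula: T_allowed = 8 / 2^((L - 90) / 5)
Compute exponent: (86.4 - 90) / 5 = -0.72
Compute 2^(-0.72) = 0.607097
T_allowed = 8 / 0.607097 = 13.177466 hours
Dose = (T / T_allowed) * 100
Dose = (3.0 / 13.177466) * 100 = 22.77

22.77 %


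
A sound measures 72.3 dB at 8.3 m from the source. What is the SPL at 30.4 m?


Given values:
  SPL1 = 72.3 dB, r1 = 8.3 m, r2 = 30.4 m
Formula: SPL2 = SPL1 - 20 * log10(r2 / r1)
Compute ratio: r2 / r1 = 30.4 / 8.3 = 3.6627
Compute log10: log10(3.6627) = 0.563801
Compute drop: 20 * 0.563801 = 11.276
SPL2 = 72.3 - 11.276 = 61.02

61.02 dB


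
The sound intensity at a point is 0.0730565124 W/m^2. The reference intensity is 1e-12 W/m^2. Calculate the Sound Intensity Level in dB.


Given values:
  I = 0.0730565124 W/m^2
  I_ref = 1e-12 W/m^2
Formula: SIL = 10 * log10(I / I_ref)
Compute ratio: I / I_ref = 73056512400
Compute log10: log10(73056512400) = 10.863659
Multiply: SIL = 10 * 10.863659 = 108.64

108.64 dB


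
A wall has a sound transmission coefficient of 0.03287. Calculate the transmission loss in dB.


Given values:
  tau = 0.03287
Formula: TL = 10 * log10(1 / tau)
Compute 1 / tau = 1 / 0.03287 = 30.4229
Compute log10(30.4229) = 1.483201
TL = 10 * 1.483201 = 14.83

14.83 dB


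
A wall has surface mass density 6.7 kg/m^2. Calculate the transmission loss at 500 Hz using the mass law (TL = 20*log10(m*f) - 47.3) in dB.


Given values:
  m = 6.7 kg/m^2, f = 500 Hz
Formula: TL = 20 * log10(m * f) - 47.3
Compute m * f = 6.7 * 500 = 3350.0
Compute log10(3350.0) = 3.525045
Compute 20 * 3.525045 = 70.5009
TL = 70.5009 - 47.3 = 23.2

23.2 dB


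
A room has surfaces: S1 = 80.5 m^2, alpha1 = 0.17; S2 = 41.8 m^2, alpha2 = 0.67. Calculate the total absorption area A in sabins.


Given surfaces:
  Surface 1: 80.5 * 0.17 = 13.685
  Surface 2: 41.8 * 0.67 = 28.006
Formula: A = sum(Si * alpha_i)
A = 13.685 + 28.006
A = 41.69

41.69 sabins


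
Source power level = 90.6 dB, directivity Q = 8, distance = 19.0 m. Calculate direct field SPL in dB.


Given values:
  Lw = 90.6 dB, Q = 8, r = 19.0 m
Formula: SPL = Lw + 10 * log10(Q / (4 * pi * r^2))
Compute 4 * pi * r^2 = 4 * pi * 19.0^2 = 4536.4598
Compute Q / denom = 8 / 4536.4598 = 0.00176349
Compute 10 * log10(0.00176349) = -27.5363
SPL = 90.6 + (-27.5363) = 63.06

63.06 dB


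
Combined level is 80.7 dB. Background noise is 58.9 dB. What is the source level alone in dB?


Given values:
  L_total = 80.7 dB, L_bg = 58.9 dB
Formula: L_source = 10 * log10(10^(L_total/10) - 10^(L_bg/10))
Convert to linear:
  10^(80.7/10) = 117489755.494
  10^(58.9/10) = 776247.1166
Difference: 117489755.494 - 776247.1166 = 116713508.3774
L_source = 10 * log10(116713508.3774) = 80.67

80.67 dB


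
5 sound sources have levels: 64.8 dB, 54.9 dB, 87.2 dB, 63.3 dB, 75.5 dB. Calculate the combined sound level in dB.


Formula: L_total = 10 * log10( sum(10^(Li/10)) )
  Source 1: 10^(64.8/10) = 3019951.7204
  Source 2: 10^(54.9/10) = 309029.5433
  Source 3: 10^(87.2/10) = 524807460.2498
  Source 4: 10^(63.3/10) = 2137962.0895
  Source 5: 10^(75.5/10) = 35481338.9234
Sum of linear values = 565755742.5264
L_total = 10 * log10(565755742.5264) = 87.53

87.53 dB


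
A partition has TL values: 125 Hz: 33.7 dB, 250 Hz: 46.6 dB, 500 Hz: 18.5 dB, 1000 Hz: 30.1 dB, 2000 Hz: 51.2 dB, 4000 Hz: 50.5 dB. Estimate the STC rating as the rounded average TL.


Given TL values at each frequency:
  125 Hz: 33.7 dB
  250 Hz: 46.6 dB
  500 Hz: 18.5 dB
  1000 Hz: 30.1 dB
  2000 Hz: 51.2 dB
  4000 Hz: 50.5 dB
Formula: STC ~ round(average of TL values)
Sum = 33.7 + 46.6 + 18.5 + 30.1 + 51.2 + 50.5 = 230.6
Average = 230.6 / 6 = 38.43
Rounded: 38

38


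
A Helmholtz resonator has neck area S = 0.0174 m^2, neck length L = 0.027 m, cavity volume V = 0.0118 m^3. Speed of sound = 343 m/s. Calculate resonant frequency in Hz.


Given values:
  S = 0.0174 m^2, L = 0.027 m, V = 0.0118 m^3, c = 343 m/s
Formula: f = (c / (2*pi)) * sqrt(S / (V * L))
Compute V * L = 0.0118 * 0.027 = 0.0003186
Compute S / (V * L) = 0.0174 / 0.0003186 = 54.6139
Compute sqrt(54.6139) = 7.390122
Compute c / (2*pi) = 343 / 6.283185 = 54.590148
f = 54.590148 * 7.390122 = 403.43

403.43 Hz


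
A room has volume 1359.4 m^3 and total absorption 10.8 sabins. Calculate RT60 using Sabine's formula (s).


Given values:
  V = 1359.4 m^3
  A = 10.8 sabins
Formula: RT60 = 0.161 * V / A
Numerator: 0.161 * 1359.4 = 218.8634
RT60 = 218.8634 / 10.8 = 20.265

20.265 s


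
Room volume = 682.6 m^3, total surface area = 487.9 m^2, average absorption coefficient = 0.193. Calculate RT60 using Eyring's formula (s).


Given values:
  V = 682.6 m^3, S = 487.9 m^2, alpha = 0.193
Formula: RT60 = 0.161 * V / (-S * ln(1 - alpha))
Compute ln(1 - 0.193) = ln(0.807) = -0.214432
Denominator: -487.9 * -0.214432 = 104.6214
Numerator: 0.161 * 682.6 = 109.8986
RT60 = 109.8986 / 104.6214 = 1.05

1.05 s


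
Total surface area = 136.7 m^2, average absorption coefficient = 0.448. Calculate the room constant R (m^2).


Given values:
  S = 136.7 m^2, alpha = 0.448
Formula: R = S * alpha / (1 - alpha)
Numerator: 136.7 * 0.448 = 61.2416
Denominator: 1 - 0.448 = 0.552
R = 61.2416 / 0.552 = 110.94

110.94 m^2


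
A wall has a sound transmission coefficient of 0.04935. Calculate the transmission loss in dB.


Given values:
  tau = 0.04935
Formula: TL = 10 * log10(1 / tau)
Compute 1 / tau = 1 / 0.04935 = 20.2634
Compute log10(20.2634) = 1.306712
TL = 10 * 1.306712 = 13.07

13.07 dB


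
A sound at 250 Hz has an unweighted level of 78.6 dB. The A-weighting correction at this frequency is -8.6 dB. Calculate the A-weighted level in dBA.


Given values:
  SPL = 78.6 dB
  A-weighting at 250 Hz = -8.6 dB
Formula: L_A = SPL + A_weight
L_A = 78.6 + (-8.6)
L_A = 70.0

70.0 dBA


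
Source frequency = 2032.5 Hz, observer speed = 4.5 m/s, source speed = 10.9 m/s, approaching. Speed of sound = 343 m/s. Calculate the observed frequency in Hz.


Given values:
  f_s = 2032.5 Hz, v_o = 4.5 m/s, v_s = 10.9 m/s
  Direction: approaching
Formula: f_o = f_s * (c + v_o) / (c - v_s)
Numerator: c + v_o = 343 + 4.5 = 347.5
Denominator: c - v_s = 343 - 10.9 = 332.1
f_o = 2032.5 * 347.5 / 332.1 = 2126.75

2126.75 Hz


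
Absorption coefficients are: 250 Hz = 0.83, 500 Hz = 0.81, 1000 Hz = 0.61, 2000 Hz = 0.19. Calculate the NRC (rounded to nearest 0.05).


Given values:
  a_250 = 0.83, a_500 = 0.81
  a_1000 = 0.61, a_2000 = 0.19
Formula: NRC = (a250 + a500 + a1000 + a2000) / 4
Sum = 0.83 + 0.81 + 0.61 + 0.19 = 2.44
NRC = 2.44 / 4 = 0.61
Rounded to nearest 0.05: 0.6

0.6


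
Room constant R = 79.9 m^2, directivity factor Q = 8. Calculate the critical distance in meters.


Given values:
  R = 79.9 m^2, Q = 8
Formula: d_c = 0.141 * sqrt(Q * R)
Compute Q * R = 8 * 79.9 = 639.2
Compute sqrt(639.2) = 25.2824
d_c = 0.141 * 25.2824 = 3.565

3.565 m


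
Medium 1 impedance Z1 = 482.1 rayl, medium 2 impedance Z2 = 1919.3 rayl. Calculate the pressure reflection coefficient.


Given values:
  Z1 = 482.1 rayl, Z2 = 1919.3 rayl
Formula: R = (Z2 - Z1) / (Z2 + Z1)
Numerator: Z2 - Z1 = 1919.3 - 482.1 = 1437.2
Denominator: Z2 + Z1 = 1919.3 + 482.1 = 2401.4
R = 1437.2 / 2401.4 = 0.5985

0.5985


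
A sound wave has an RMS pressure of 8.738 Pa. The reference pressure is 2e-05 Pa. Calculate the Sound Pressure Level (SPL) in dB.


Given values:
  p = 8.738 Pa
  p_ref = 2e-05 Pa
Formula: SPL = 20 * log10(p / p_ref)
Compute ratio: p / p_ref = 8.738 / 2e-05 = 436900
Compute log10: log10(436900) = 5.640382
Multiply: SPL = 20 * 5.640382 = 112.81

112.81 dB


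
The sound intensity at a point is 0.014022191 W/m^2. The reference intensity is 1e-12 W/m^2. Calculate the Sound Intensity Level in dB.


Given values:
  I = 0.014022191 W/m^2
  I_ref = 1e-12 W/m^2
Formula: SIL = 10 * log10(I / I_ref)
Compute ratio: I / I_ref = 14022191000
Compute log10: log10(14022191000) = 10.146816
Multiply: SIL = 10 * 10.146816 = 101.47

101.47 dB


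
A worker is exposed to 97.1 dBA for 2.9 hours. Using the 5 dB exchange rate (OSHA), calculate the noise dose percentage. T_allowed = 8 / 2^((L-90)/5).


Given values:
  L = 97.1 dBA, T = 2.9 hours
Formula: T_allowed = 8 / 2^((L - 90) / 5)
Compute exponent: (97.1 - 90) / 5 = 1.42
Compute 2^(1.42) = 2.675855
T_allowed = 8 / 2.675855 = 2.989699 hours
Dose = (T / T_allowed) * 100
Dose = (2.9 / 2.989699) * 100 = 97.0

97.0 %


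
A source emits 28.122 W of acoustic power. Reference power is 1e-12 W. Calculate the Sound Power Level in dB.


Given values:
  W = 28.122 W
  W_ref = 1e-12 W
Formula: SWL = 10 * log10(W / W_ref)
Compute ratio: W / W_ref = 28122000000000
Compute log10: log10(28122000000000) = 13.449046
Multiply: SWL = 10 * 13.449046 = 134.49

134.49 dB


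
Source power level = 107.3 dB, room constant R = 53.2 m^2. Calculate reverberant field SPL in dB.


Given values:
  Lw = 107.3 dB, R = 53.2 m^2
Formula: SPL = Lw + 10 * log10(4 / R)
Compute 4 / R = 4 / 53.2 = 0.075188
Compute 10 * log10(0.075188) = -11.2385
SPL = 107.3 + (-11.2385) = 96.06

96.06 dB


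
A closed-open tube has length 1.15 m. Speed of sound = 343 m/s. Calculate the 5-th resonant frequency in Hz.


Given values:
  Tube type: closed-open, L = 1.15 m, c = 343 m/s, n = 5
Formula: f_n = (2n - 1) * c / (4 * L)
Compute 2n - 1 = 2*5 - 1 = 9
Compute 4 * L = 4 * 1.15 = 4.6
f = 9 * 343 / 4.6
f = 671.09

671.09 Hz


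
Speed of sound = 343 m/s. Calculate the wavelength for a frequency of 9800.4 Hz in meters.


Given values:
  c = 343 m/s, f = 9800.4 Hz
Formula: lambda = c / f
lambda = 343 / 9800.4
lambda = 0.035

0.035 m


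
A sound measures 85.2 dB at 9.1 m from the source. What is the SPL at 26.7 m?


Given values:
  SPL1 = 85.2 dB, r1 = 9.1 m, r2 = 26.7 m
Formula: SPL2 = SPL1 - 20 * log10(r2 / r1)
Compute ratio: r2 / r1 = 26.7 / 9.1 = 2.9341
Compute log10: log10(2.9341) = 0.467475
Compute drop: 20 * 0.467475 = 9.3495
SPL2 = 85.2 - 9.3495 = 75.85

75.85 dB


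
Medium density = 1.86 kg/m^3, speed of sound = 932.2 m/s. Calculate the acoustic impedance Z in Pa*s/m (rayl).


Given values:
  rho = 1.86 kg/m^3
  c = 932.2 m/s
Formula: Z = rho * c
Z = 1.86 * 932.2
Z = 1733.89

1733.89 rayl


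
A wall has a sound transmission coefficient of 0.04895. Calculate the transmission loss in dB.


Given values:
  tau = 0.04895
Formula: TL = 10 * log10(1 / tau)
Compute 1 / tau = 1 / 0.04895 = 20.429
Compute log10(20.429) = 1.310247
TL = 10 * 1.310247 = 13.1

13.1 dB


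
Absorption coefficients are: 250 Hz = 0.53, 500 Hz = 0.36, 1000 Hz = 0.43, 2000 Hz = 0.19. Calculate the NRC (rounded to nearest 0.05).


Given values:
  a_250 = 0.53, a_500 = 0.36
  a_1000 = 0.43, a_2000 = 0.19
Formula: NRC = (a250 + a500 + a1000 + a2000) / 4
Sum = 0.53 + 0.36 + 0.43 + 0.19 = 1.51
NRC = 1.51 / 4 = 0.3775
Rounded to nearest 0.05: 0.4

0.4


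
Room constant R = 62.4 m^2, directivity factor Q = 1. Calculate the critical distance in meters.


Given values:
  R = 62.4 m^2, Q = 1
Formula: d_c = 0.141 * sqrt(Q * R)
Compute Q * R = 1 * 62.4 = 62.4
Compute sqrt(62.4) = 7.8994
d_c = 0.141 * 7.8994 = 1.114

1.114 m


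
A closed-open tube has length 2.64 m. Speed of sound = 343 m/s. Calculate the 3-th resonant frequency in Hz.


Given values:
  Tube type: closed-open, L = 2.64 m, c = 343 m/s, n = 3
Formula: f_n = (2n - 1) * c / (4 * L)
Compute 2n - 1 = 2*3 - 1 = 5
Compute 4 * L = 4 * 2.64 = 10.56
f = 5 * 343 / 10.56
f = 162.41

162.41 Hz


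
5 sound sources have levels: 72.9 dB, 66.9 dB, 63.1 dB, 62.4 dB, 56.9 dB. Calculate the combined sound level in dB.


Formula: L_total = 10 * log10( sum(10^(Li/10)) )
  Source 1: 10^(72.9/10) = 19498445.9976
  Source 2: 10^(66.9/10) = 4897788.1937
  Source 3: 10^(63.1/10) = 2041737.9447
  Source 4: 10^(62.4/10) = 1737800.8287
  Source 5: 10^(56.9/10) = 489778.8194
Sum of linear values = 28665551.7841
L_total = 10 * log10(28665551.7841) = 74.57

74.57 dB


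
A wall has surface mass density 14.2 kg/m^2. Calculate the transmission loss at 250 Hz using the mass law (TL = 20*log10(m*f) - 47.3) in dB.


Given values:
  m = 14.2 kg/m^2, f = 250 Hz
Formula: TL = 20 * log10(m * f) - 47.3
Compute m * f = 14.2 * 250 = 3550.0
Compute log10(3550.0) = 3.550228
Compute 20 * 3.550228 = 71.0046
TL = 71.0046 - 47.3 = 23.7

23.7 dB


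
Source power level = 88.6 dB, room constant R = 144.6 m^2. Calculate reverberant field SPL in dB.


Given values:
  Lw = 88.6 dB, R = 144.6 m^2
Formula: SPL = Lw + 10 * log10(4 / R)
Compute 4 / R = 4 / 144.6 = 0.027663
Compute 10 * log10(0.027663) = -15.581
SPL = 88.6 + (-15.581) = 73.02

73.02 dB


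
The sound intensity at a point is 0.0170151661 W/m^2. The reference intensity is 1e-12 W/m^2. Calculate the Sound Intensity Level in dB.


Given values:
  I = 0.0170151661 W/m^2
  I_ref = 1e-12 W/m^2
Formula: SIL = 10 * log10(I / I_ref)
Compute ratio: I / I_ref = 17015166100
Compute log10: log10(17015166100) = 10.230836
Multiply: SIL = 10 * 10.230836 = 102.31

102.31 dB


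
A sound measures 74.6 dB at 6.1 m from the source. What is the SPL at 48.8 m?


Given values:
  SPL1 = 74.6 dB, r1 = 6.1 m, r2 = 48.8 m
Formula: SPL2 = SPL1 - 20 * log10(r2 / r1)
Compute ratio: r2 / r1 = 48.8 / 6.1 = 8.0
Compute log10: log10(8.0) = 0.90309
Compute drop: 20 * 0.90309 = 18.0618
SPL2 = 74.6 - 18.0618 = 56.54

56.54 dB


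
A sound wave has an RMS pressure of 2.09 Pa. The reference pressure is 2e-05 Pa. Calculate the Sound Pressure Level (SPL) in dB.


Given values:
  p = 2.09 Pa
  p_ref = 2e-05 Pa
Formula: SPL = 20 * log10(p / p_ref)
Compute ratio: p / p_ref = 2.09 / 2e-05 = 104500
Compute log10: log10(104500) = 5.019116
Multiply: SPL = 20 * 5.019116 = 100.38

100.38 dB


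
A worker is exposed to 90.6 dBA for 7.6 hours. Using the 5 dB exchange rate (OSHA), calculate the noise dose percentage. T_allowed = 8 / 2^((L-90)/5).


Given values:
  L = 90.6 dBA, T = 7.6 hours
Formula: T_allowed = 8 / 2^((L - 90) / 5)
Compute exponent: (90.6 - 90) / 5 = 0.12
Compute 2^(0.12) = 1.086735
T_allowed = 8 / 1.086735 = 7.3615 hours
Dose = (T / T_allowed) * 100
Dose = (7.6 / 7.3615) * 100 = 103.24

103.24 %


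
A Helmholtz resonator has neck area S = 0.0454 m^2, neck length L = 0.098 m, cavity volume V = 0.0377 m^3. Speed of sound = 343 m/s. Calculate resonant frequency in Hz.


Given values:
  S = 0.0454 m^2, L = 0.098 m, V = 0.0377 m^3, c = 343 m/s
Formula: f = (c / (2*pi)) * sqrt(S / (V * L))
Compute V * L = 0.0377 * 0.098 = 0.0036946
Compute S / (V * L) = 0.0454 / 0.0036946 = 12.2882
Compute sqrt(12.2882) = 3.505453
Compute c / (2*pi) = 343 / 6.283185 = 54.590148
f = 54.590148 * 3.505453 = 191.36

191.36 Hz


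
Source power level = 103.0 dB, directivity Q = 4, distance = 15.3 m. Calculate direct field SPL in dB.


Given values:
  Lw = 103.0 dB, Q = 4, r = 15.3 m
Formula: SPL = Lw + 10 * log10(Q / (4 * pi * r^2))
Compute 4 * pi * r^2 = 4 * pi * 15.3^2 = 2941.6617
Compute Q / denom = 4 / 2941.6617 = 0.00135978
Compute 10 * log10(0.00135978) = -28.6653
SPL = 103.0 + (-28.6653) = 74.33

74.33 dB


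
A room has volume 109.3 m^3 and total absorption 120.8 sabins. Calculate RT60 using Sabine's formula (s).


Given values:
  V = 109.3 m^3
  A = 120.8 sabins
Formula: RT60 = 0.161 * V / A
Numerator: 0.161 * 109.3 = 17.5973
RT60 = 17.5973 / 120.8 = 0.146

0.146 s


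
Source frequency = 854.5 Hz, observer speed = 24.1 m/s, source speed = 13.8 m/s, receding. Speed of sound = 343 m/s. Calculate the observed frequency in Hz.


Given values:
  f_s = 854.5 Hz, v_o = 24.1 m/s, v_s = 13.8 m/s
  Direction: receding
Formula: f_o = f_s * (c - v_o) / (c + v_s)
Numerator: c - v_o = 343 - 24.1 = 318.9
Denominator: c + v_s = 343 + 13.8 = 356.8
f_o = 854.5 * 318.9 / 356.8 = 763.73

763.73 Hz


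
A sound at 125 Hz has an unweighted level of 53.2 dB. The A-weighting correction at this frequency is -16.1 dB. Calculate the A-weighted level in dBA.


Given values:
  SPL = 53.2 dB
  A-weighting at 125 Hz = -16.1 dB
Formula: L_A = SPL + A_weight
L_A = 53.2 + (-16.1)
L_A = 37.1

37.1 dBA


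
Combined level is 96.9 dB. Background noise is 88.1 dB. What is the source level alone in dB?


Given values:
  L_total = 96.9 dB, L_bg = 88.1 dB
Formula: L_source = 10 * log10(10^(L_total/10) - 10^(L_bg/10))
Convert to linear:
  10^(96.9/10) = 4897788193.6845
  10^(88.1/10) = 645654229.0347
Difference: 4897788193.6845 - 645654229.0347 = 4252133964.6498
L_source = 10 * log10(4252133964.6498) = 96.29

96.29 dB


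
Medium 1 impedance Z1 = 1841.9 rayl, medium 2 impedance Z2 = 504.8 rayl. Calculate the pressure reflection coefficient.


Given values:
  Z1 = 1841.9 rayl, Z2 = 504.8 rayl
Formula: R = (Z2 - Z1) / (Z2 + Z1)
Numerator: Z2 - Z1 = 504.8 - 1841.9 = -1337.1
Denominator: Z2 + Z1 = 504.8 + 1841.9 = 2346.7
R = -1337.1 / 2346.7 = -0.5698

-0.5698


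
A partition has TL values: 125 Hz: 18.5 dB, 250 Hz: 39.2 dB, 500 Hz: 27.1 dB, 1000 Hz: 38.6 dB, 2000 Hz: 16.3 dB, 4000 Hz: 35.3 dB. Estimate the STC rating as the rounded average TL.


Given TL values at each frequency:
  125 Hz: 18.5 dB
  250 Hz: 39.2 dB
  500 Hz: 27.1 dB
  1000 Hz: 38.6 dB
  2000 Hz: 16.3 dB
  4000 Hz: 35.3 dB
Formula: STC ~ round(average of TL values)
Sum = 18.5 + 39.2 + 27.1 + 38.6 + 16.3 + 35.3 = 175.0
Average = 175.0 / 6 = 29.17
Rounded: 29

29


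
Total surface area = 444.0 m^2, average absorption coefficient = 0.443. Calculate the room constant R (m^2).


Given values:
  S = 444.0 m^2, alpha = 0.443
Formula: R = S * alpha / (1 - alpha)
Numerator: 444.0 * 0.443 = 196.692
Denominator: 1 - 0.443 = 0.557
R = 196.692 / 0.557 = 353.13

353.13 m^2


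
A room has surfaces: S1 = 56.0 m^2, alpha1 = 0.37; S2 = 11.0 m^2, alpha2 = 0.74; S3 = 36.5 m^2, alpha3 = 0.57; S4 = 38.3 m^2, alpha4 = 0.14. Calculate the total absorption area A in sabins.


Given surfaces:
  Surface 1: 56.0 * 0.37 = 20.72
  Surface 2: 11.0 * 0.74 = 8.14
  Surface 3: 36.5 * 0.57 = 20.805
  Surface 4: 38.3 * 0.14 = 5.362
Formula: A = sum(Si * alpha_i)
A = 20.72 + 8.14 + 20.805 + 5.362
A = 55.03

55.03 sabins


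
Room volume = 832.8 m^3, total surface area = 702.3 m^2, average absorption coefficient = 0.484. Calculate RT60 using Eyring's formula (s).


Given values:
  V = 832.8 m^3, S = 702.3 m^2, alpha = 0.484
Formula: RT60 = 0.161 * V / (-S * ln(1 - alpha))
Compute ln(1 - 0.484) = ln(0.516) = -0.661649
Denominator: -702.3 * -0.661649 = 464.6761
Numerator: 0.161 * 832.8 = 134.0808
RT60 = 134.0808 / 464.6761 = 0.289

0.289 s


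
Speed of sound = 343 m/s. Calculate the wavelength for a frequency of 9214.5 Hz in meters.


Given values:
  c = 343 m/s, f = 9214.5 Hz
Formula: lambda = c / f
lambda = 343 / 9214.5
lambda = 0.0372

0.0372 m


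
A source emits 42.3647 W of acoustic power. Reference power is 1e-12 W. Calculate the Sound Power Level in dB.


Given values:
  W = 42.3647 W
  W_ref = 1e-12 W
Formula: SWL = 10 * log10(W / W_ref)
Compute ratio: W / W_ref = 42364700000000
Compute log10: log10(42364700000000) = 13.627004
Multiply: SWL = 10 * 13.627004 = 136.27

136.27 dB


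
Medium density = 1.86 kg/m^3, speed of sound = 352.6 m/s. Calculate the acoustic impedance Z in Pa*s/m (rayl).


Given values:
  rho = 1.86 kg/m^3
  c = 352.6 m/s
Formula: Z = rho * c
Z = 1.86 * 352.6
Z = 655.84

655.84 rayl


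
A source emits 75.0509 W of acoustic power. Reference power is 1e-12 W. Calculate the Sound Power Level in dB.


Given values:
  W = 75.0509 W
  W_ref = 1e-12 W
Formula: SWL = 10 * log10(W / W_ref)
Compute ratio: W / W_ref = 75050900000000
Compute log10: log10(75050900000000) = 13.875356
Multiply: SWL = 10 * 13.875356 = 138.75

138.75 dB


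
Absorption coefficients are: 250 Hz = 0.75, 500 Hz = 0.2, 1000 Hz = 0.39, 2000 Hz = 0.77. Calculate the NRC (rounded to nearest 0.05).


Given values:
  a_250 = 0.75, a_500 = 0.2
  a_1000 = 0.39, a_2000 = 0.77
Formula: NRC = (a250 + a500 + a1000 + a2000) / 4
Sum = 0.75 + 0.2 + 0.39 + 0.77 = 2.11
NRC = 2.11 / 4 = 0.5275
Rounded to nearest 0.05: 0.55

0.55


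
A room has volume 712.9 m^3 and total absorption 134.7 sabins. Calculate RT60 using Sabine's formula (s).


Given values:
  V = 712.9 m^3
  A = 134.7 sabins
Formula: RT60 = 0.161 * V / A
Numerator: 0.161 * 712.9 = 114.7769
RT60 = 114.7769 / 134.7 = 0.852

0.852 s


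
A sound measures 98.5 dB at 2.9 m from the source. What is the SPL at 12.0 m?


Given values:
  SPL1 = 98.5 dB, r1 = 2.9 m, r2 = 12.0 m
Formula: SPL2 = SPL1 - 20 * log10(r2 / r1)
Compute ratio: r2 / r1 = 12.0 / 2.9 = 4.1379
Compute log10: log10(4.1379) = 0.61678
Compute drop: 20 * 0.61678 = 12.3356
SPL2 = 98.5 - 12.3356 = 86.16

86.16 dB


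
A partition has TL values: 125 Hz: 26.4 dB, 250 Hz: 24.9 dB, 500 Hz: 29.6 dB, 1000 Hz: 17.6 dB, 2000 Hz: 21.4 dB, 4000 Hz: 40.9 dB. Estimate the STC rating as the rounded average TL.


Given TL values at each frequency:
  125 Hz: 26.4 dB
  250 Hz: 24.9 dB
  500 Hz: 29.6 dB
  1000 Hz: 17.6 dB
  2000 Hz: 21.4 dB
  4000 Hz: 40.9 dB
Formula: STC ~ round(average of TL values)
Sum = 26.4 + 24.9 + 29.6 + 17.6 + 21.4 + 40.9 = 160.8
Average = 160.8 / 6 = 26.8
Rounded: 27

27


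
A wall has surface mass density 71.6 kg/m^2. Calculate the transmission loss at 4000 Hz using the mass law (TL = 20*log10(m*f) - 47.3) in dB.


Given values:
  m = 71.6 kg/m^2, f = 4000 Hz
Formula: TL = 20 * log10(m * f) - 47.3
Compute m * f = 71.6 * 4000 = 286400.0
Compute log10(286400.0) = 5.456973
Compute 20 * 5.456973 = 109.1395
TL = 109.1395 - 47.3 = 61.84

61.84 dB


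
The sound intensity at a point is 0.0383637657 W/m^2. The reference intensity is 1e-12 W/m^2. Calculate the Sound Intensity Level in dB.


Given values:
  I = 0.0383637657 W/m^2
  I_ref = 1e-12 W/m^2
Formula: SIL = 10 * log10(I / I_ref)
Compute ratio: I / I_ref = 38363765700
Compute log10: log10(38363765700) = 10.583921
Multiply: SIL = 10 * 10.583921 = 105.84

105.84 dB


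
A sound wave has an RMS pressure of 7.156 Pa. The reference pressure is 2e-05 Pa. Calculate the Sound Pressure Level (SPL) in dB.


Given values:
  p = 7.156 Pa
  p_ref = 2e-05 Pa
Formula: SPL = 20 * log10(p / p_ref)
Compute ratio: p / p_ref = 7.156 / 2e-05 = 357800
Compute log10: log10(357800) = 5.55364
Multiply: SPL = 20 * 5.55364 = 111.07

111.07 dB


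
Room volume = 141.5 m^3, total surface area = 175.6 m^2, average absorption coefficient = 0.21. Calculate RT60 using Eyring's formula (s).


Given values:
  V = 141.5 m^3, S = 175.6 m^2, alpha = 0.21
Formula: RT60 = 0.161 * V / (-S * ln(1 - alpha))
Compute ln(1 - 0.21) = ln(0.79) = -0.235722
Denominator: -175.6 * -0.235722 = 41.3928
Numerator: 0.161 * 141.5 = 22.7815
RT60 = 22.7815 / 41.3928 = 0.55

0.55 s


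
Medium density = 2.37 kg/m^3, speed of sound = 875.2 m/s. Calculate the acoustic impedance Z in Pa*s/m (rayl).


Given values:
  rho = 2.37 kg/m^3
  c = 875.2 m/s
Formula: Z = rho * c
Z = 2.37 * 875.2
Z = 2074.22

2074.22 rayl


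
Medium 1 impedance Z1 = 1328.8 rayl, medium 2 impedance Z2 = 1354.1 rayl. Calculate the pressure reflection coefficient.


Given values:
  Z1 = 1328.8 rayl, Z2 = 1354.1 rayl
Formula: R = (Z2 - Z1) / (Z2 + Z1)
Numerator: Z2 - Z1 = 1354.1 - 1328.8 = 25.3
Denominator: Z2 + Z1 = 1354.1 + 1328.8 = 2682.9
R = 25.3 / 2682.9 = 0.0094

0.0094


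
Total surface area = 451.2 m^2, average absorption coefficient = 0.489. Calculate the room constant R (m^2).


Given values:
  S = 451.2 m^2, alpha = 0.489
Formula: R = S * alpha / (1 - alpha)
Numerator: 451.2 * 0.489 = 220.6368
Denominator: 1 - 0.489 = 0.511
R = 220.6368 / 0.511 = 431.77

431.77 m^2


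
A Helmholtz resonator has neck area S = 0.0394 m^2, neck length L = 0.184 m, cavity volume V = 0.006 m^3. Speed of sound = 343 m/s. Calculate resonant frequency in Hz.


Given values:
  S = 0.0394 m^2, L = 0.184 m, V = 0.006 m^3, c = 343 m/s
Formula: f = (c / (2*pi)) * sqrt(S / (V * L))
Compute V * L = 0.006 * 0.184 = 0.001104
Compute S / (V * L) = 0.0394 / 0.001104 = 35.6884
Compute sqrt(35.6884) = 5.973977
Compute c / (2*pi) = 343 / 6.283185 = 54.590148
f = 54.590148 * 5.973977 = 326.12

326.12 Hz


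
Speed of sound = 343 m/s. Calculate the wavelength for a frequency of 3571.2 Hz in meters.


Given values:
  c = 343 m/s, f = 3571.2 Hz
Formula: lambda = c / f
lambda = 343 / 3571.2
lambda = 0.096

0.096 m


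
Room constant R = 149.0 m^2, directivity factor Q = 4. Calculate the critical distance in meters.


Given values:
  R = 149.0 m^2, Q = 4
Formula: d_c = 0.141 * sqrt(Q * R)
Compute Q * R = 4 * 149.0 = 596.0
Compute sqrt(596.0) = 24.4131
d_c = 0.141 * 24.4131 = 3.442

3.442 m


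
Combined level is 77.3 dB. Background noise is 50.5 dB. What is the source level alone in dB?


Given values:
  L_total = 77.3 dB, L_bg = 50.5 dB
Formula: L_source = 10 * log10(10^(L_total/10) - 10^(L_bg/10))
Convert to linear:
  10^(77.3/10) = 53703179.637
  10^(50.5/10) = 112201.8454
Difference: 53703179.637 - 112201.8454 = 53590977.7916
L_source = 10 * log10(53590977.7916) = 77.29

77.29 dB


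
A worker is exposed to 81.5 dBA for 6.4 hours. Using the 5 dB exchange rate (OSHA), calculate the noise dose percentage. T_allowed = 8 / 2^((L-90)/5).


Given values:
  L = 81.5 dBA, T = 6.4 hours
Formula: T_allowed = 8 / 2^((L - 90) / 5)
Compute exponent: (81.5 - 90) / 5 = -1.7
Compute 2^(-1.7) = 0.307786
T_allowed = 8 / 0.307786 = 25.992085 hours
Dose = (T / T_allowed) * 100
Dose = (6.4 / 25.992085) * 100 = 24.62

24.62 %


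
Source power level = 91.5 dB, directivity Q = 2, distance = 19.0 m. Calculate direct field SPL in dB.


Given values:
  Lw = 91.5 dB, Q = 2, r = 19.0 m
Formula: SPL = Lw + 10 * log10(Q / (4 * pi * r^2))
Compute 4 * pi * r^2 = 4 * pi * 19.0^2 = 4536.4598
Compute Q / denom = 2 / 4536.4598 = 0.00044087
Compute 10 * log10(0.00044087) = -33.5569
SPL = 91.5 + (-33.5569) = 57.94

57.94 dB


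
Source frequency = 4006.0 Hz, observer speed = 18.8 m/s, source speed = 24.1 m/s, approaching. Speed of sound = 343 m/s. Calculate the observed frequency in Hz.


Given values:
  f_s = 4006.0 Hz, v_o = 18.8 m/s, v_s = 24.1 m/s
  Direction: approaching
Formula: f_o = f_s * (c + v_o) / (c - v_s)
Numerator: c + v_o = 343 + 18.8 = 361.8
Denominator: c - v_s = 343 - 24.1 = 318.9
f_o = 4006.0 * 361.8 / 318.9 = 4544.91

4544.91 Hz


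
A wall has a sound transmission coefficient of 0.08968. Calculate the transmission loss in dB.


Given values:
  tau = 0.08968
Formula: TL = 10 * log10(1 / tau)
Compute 1 / tau = 1 / 0.08968 = 11.1508
Compute log10(11.1508) = 1.047306
TL = 10 * 1.047306 = 10.47

10.47 dB


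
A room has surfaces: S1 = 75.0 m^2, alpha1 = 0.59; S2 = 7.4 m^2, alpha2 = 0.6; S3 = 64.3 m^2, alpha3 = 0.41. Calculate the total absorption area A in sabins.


Given surfaces:
  Surface 1: 75.0 * 0.59 = 44.25
  Surface 2: 7.4 * 0.6 = 4.44
  Surface 3: 64.3 * 0.41 = 26.363
Formula: A = sum(Si * alpha_i)
A = 44.25 + 4.44 + 26.363
A = 75.05

75.05 sabins


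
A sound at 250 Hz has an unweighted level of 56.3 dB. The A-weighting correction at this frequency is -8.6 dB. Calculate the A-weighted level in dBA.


Given values:
  SPL = 56.3 dB
  A-weighting at 250 Hz = -8.6 dB
Formula: L_A = SPL + A_weight
L_A = 56.3 + (-8.6)
L_A = 47.7

47.7 dBA


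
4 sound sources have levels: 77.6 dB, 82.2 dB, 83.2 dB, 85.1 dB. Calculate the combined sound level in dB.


Formula: L_total = 10 * log10( sum(10^(Li/10)) )
  Source 1: 10^(77.6/10) = 57543993.7337
  Source 2: 10^(82.2/10) = 165958690.7438
  Source 3: 10^(83.2/10) = 208929613.0854
  Source 4: 10^(85.1/10) = 323593656.9296
Sum of linear values = 756025954.4925
L_total = 10 * log10(756025954.4925) = 88.79

88.79 dB


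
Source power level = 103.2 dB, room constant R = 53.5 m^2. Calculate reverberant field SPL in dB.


Given values:
  Lw = 103.2 dB, R = 53.5 m^2
Formula: SPL = Lw + 10 * log10(4 / R)
Compute 4 / R = 4 / 53.5 = 0.074766
Compute 10 * log10(0.074766) = -11.263
SPL = 103.2 + (-11.263) = 91.94

91.94 dB


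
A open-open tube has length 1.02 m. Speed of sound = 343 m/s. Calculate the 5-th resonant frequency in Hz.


Given values:
  Tube type: open-open, L = 1.02 m, c = 343 m/s, n = 5
Formula: f_n = n * c / (2 * L)
Compute 2 * L = 2 * 1.02 = 2.04
f = 5 * 343 / 2.04
f = 840.69

840.69 Hz


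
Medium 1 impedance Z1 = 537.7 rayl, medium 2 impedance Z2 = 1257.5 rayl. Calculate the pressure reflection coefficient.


Given values:
  Z1 = 537.7 rayl, Z2 = 1257.5 rayl
Formula: R = (Z2 - Z1) / (Z2 + Z1)
Numerator: Z2 - Z1 = 1257.5 - 537.7 = 719.8
Denominator: Z2 + Z1 = 1257.5 + 537.7 = 1795.2
R = 719.8 / 1795.2 = 0.401

0.401
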